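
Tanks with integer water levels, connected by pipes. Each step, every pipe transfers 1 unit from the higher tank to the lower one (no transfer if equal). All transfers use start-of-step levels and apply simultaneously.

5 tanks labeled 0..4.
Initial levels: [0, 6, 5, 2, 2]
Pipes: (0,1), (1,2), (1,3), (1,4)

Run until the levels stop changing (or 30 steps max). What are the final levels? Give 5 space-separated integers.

Answer: 2 6 3 2 2

Derivation:
Step 1: flows [1->0,1->2,1->3,1->4] -> levels [1 2 6 3 3]
Step 2: flows [1->0,2->1,3->1,4->1] -> levels [2 4 5 2 2]
Step 3: flows [1->0,2->1,1->3,1->4] -> levels [3 2 4 3 3]
Step 4: flows [0->1,2->1,3->1,4->1] -> levels [2 6 3 2 2]
Step 5: flows [1->0,1->2,1->3,1->4] -> levels [3 2 4 3 3]
  -> period-2 cycle: step 5 state = step 3 state; never stabilizes
  -> state at step 30: (30-3) mod 2 = 1, same as step 4 -> [2 6 3 2 2]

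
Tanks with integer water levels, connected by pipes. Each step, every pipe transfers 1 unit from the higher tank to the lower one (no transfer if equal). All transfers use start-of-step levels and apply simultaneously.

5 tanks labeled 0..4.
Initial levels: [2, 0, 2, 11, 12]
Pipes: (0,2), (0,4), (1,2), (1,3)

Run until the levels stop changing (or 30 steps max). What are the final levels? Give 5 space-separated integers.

Answer: 5 4 6 6 6

Derivation:
Step 1: flows [0=2,4->0,2->1,3->1] -> levels [3 2 1 10 11]
Step 2: flows [0->2,4->0,1->2,3->1] -> levels [3 2 3 9 10]
Step 3: flows [0=2,4->0,2->1,3->1] -> levels [4 4 2 8 9]
Step 4: flows [0->2,4->0,1->2,3->1] -> levels [4 4 4 7 8]
Step 5: flows [0=2,4->0,1=2,3->1] -> levels [5 5 4 6 7]
Step 6: flows [0->2,4->0,1->2,3->1] -> levels [5 5 6 5 6]
Step 7: flows [2->0,4->0,2->1,1=3] -> levels [7 6 4 5 5]
Step 8: flows [0->2,0->4,1->2,1->3] -> levels [5 4 6 6 6]
Step 9: flows [2->0,4->0,2->1,3->1] -> levels [7 6 4 5 5]
  -> period-2 cycle: step 9 state = step 7 state; never stabilizes
  -> state at step 30: (30-7) mod 2 = 1, same as step 8 -> [5 4 6 6 6]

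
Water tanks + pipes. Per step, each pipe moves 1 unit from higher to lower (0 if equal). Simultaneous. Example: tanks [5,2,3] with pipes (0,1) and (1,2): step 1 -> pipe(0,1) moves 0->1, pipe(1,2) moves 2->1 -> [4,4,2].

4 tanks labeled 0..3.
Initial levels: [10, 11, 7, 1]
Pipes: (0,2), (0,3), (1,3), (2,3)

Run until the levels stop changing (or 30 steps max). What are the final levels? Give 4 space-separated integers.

Answer: 6 7 7 9

Derivation:
Step 1: flows [0->2,0->3,1->3,2->3] -> levels [8 10 7 4]
Step 2: flows [0->2,0->3,1->3,2->3] -> levels [6 9 7 7]
Step 3: flows [2->0,3->0,1->3,2=3] -> levels [8 8 6 7]
Step 4: flows [0->2,0->3,1->3,3->2] -> levels [6 7 8 8]
Step 5: flows [2->0,3->0,3->1,2=3] -> levels [8 8 7 6]
Step 6: flows [0->2,0->3,1->3,2->3] -> levels [6 7 7 9]
Step 7: flows [2->0,3->0,3->1,3->2] -> levels [8 8 7 6]
  -> period-2 cycle: step 7 state = step 5 state; never stabilizes
  -> state at step 30: (30-5) mod 2 = 1, same as step 6 -> [6 7 7 9]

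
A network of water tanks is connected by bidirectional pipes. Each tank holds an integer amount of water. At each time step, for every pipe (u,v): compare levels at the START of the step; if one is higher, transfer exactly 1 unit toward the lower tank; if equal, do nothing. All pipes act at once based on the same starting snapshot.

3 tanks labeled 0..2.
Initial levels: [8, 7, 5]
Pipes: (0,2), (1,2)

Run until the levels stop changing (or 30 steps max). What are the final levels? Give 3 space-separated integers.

Answer: 7 7 6

Derivation:
Step 1: flows [0->2,1->2] -> levels [7 6 7]
Step 2: flows [0=2,2->1] -> levels [7 7 6]
Step 3: flows [0->2,1->2] -> levels [6 6 8]
Step 4: flows [2->0,2->1] -> levels [7 7 6]
  -> period-2 cycle: step 4 state = step 2 state; never stabilizes
  -> state at step 30: (30-2) mod 2 = 0, same as step 2 -> [7 7 6]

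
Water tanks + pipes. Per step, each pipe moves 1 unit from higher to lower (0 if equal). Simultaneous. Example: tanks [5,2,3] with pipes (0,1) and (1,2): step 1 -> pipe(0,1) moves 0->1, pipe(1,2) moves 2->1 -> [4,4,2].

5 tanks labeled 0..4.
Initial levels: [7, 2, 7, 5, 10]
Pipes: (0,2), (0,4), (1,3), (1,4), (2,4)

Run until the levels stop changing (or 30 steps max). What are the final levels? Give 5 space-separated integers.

Step 1: flows [0=2,4->0,3->1,4->1,4->2] -> levels [8 4 8 4 7]
Step 2: flows [0=2,0->4,1=3,4->1,2->4] -> levels [7 5 7 4 8]
Step 3: flows [0=2,4->0,1->3,4->1,4->2] -> levels [8 5 8 5 5]
Step 4: flows [0=2,0->4,1=3,1=4,2->4] -> levels [7 5 7 5 7]
Step 5: flows [0=2,0=4,1=3,4->1,2=4] -> levels [7 6 7 5 6]
Step 6: flows [0=2,0->4,1->3,1=4,2->4] -> levels [6 5 6 6 8]
Step 7: flows [0=2,4->0,3->1,4->1,4->2] -> levels [7 7 7 5 5]
Step 8: flows [0=2,0->4,1->3,1->4,2->4] -> levels [6 5 6 6 8]
  -> period-2 cycle: step 8 state = step 6 state; never stabilizes
  -> state at step 30: (30-6) mod 2 = 0, same as step 6 -> [6 5 6 6 8]

Answer: 6 5 6 6 8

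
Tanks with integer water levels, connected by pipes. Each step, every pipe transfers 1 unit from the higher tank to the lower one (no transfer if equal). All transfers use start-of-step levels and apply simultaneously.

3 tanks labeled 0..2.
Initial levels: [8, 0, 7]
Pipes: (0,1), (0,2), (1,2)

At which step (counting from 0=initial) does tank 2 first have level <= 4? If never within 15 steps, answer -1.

Step 1: flows [0->1,0->2,2->1] -> levels [6 2 7]
Step 2: flows [0->1,2->0,2->1] -> levels [6 4 5]
Step 3: flows [0->1,0->2,2->1] -> levels [4 6 5]
Step 4: flows [1->0,2->0,1->2] -> levels [6 4 5]
  -> period-2 cycle (repeats step 2); tank 2 never drops to <=4
Tank 2 never reaches <=4 within 15 steps

Answer: -1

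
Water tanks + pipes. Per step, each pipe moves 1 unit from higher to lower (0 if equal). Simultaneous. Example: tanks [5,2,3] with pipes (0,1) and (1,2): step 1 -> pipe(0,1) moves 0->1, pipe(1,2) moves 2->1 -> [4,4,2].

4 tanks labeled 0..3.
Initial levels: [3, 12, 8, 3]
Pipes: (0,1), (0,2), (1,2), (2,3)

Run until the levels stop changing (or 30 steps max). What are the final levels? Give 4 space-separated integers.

Answer: 7 7 5 7

Derivation:
Step 1: flows [1->0,2->0,1->2,2->3] -> levels [5 10 7 4]
Step 2: flows [1->0,2->0,1->2,2->3] -> levels [7 8 6 5]
Step 3: flows [1->0,0->2,1->2,2->3] -> levels [7 6 7 6]
Step 4: flows [0->1,0=2,2->1,2->3] -> levels [6 8 5 7]
Step 5: flows [1->0,0->2,1->2,3->2] -> levels [6 6 8 6]
Step 6: flows [0=1,2->0,2->1,2->3] -> levels [7 7 5 7]
Step 7: flows [0=1,0->2,1->2,3->2] -> levels [6 6 8 6]
  -> period-2 cycle: step 7 state = step 5 state; never stabilizes
  -> state at step 30: (30-5) mod 2 = 1, same as step 6 -> [7 7 5 7]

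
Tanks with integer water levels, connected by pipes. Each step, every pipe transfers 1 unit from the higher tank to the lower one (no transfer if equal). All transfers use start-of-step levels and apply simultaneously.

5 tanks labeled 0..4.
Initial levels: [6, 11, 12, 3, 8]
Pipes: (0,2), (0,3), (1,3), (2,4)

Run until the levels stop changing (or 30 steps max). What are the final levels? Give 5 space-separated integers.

Answer: 7 7 9 9 8

Derivation:
Step 1: flows [2->0,0->3,1->3,2->4] -> levels [6 10 10 5 9]
Step 2: flows [2->0,0->3,1->3,2->4] -> levels [6 9 8 7 10]
Step 3: flows [2->0,3->0,1->3,4->2] -> levels [8 8 8 7 9]
Step 4: flows [0=2,0->3,1->3,4->2] -> levels [7 7 9 9 8]
Step 5: flows [2->0,3->0,3->1,2->4] -> levels [9 8 7 7 9]
Step 6: flows [0->2,0->3,1->3,4->2] -> levels [7 7 9 9 8]
  -> period-2 cycle: step 6 state = step 4 state; never stabilizes
  -> state at step 30: (30-4) mod 2 = 0, same as step 4 -> [7 7 9 9 8]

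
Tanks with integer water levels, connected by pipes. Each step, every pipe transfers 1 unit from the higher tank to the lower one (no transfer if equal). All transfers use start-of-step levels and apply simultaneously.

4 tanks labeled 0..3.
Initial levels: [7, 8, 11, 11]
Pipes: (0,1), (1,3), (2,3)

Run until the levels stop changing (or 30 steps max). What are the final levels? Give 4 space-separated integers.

Answer: 10 8 9 10

Derivation:
Step 1: flows [1->0,3->1,2=3] -> levels [8 8 11 10]
Step 2: flows [0=1,3->1,2->3] -> levels [8 9 10 10]
Step 3: flows [1->0,3->1,2=3] -> levels [9 9 10 9]
Step 4: flows [0=1,1=3,2->3] -> levels [9 9 9 10]
Step 5: flows [0=1,3->1,3->2] -> levels [9 10 10 8]
Step 6: flows [1->0,1->3,2->3] -> levels [10 8 9 10]
Step 7: flows [0->1,3->1,3->2] -> levels [9 10 10 8]
  -> period-2 cycle: step 7 state = step 5 state; never stabilizes
  -> state at step 30: (30-5) mod 2 = 1, same as step 6 -> [10 8 9 10]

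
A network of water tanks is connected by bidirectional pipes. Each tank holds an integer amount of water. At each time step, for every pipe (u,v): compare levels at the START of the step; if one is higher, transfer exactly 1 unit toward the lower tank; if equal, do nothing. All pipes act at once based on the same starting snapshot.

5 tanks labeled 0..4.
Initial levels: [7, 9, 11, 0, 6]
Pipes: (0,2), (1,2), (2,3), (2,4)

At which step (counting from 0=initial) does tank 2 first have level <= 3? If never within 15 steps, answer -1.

Answer: -1

Derivation:
Step 1: flows [2->0,2->1,2->3,2->4] -> levels [8 10 7 1 7]
Step 2: flows [0->2,1->2,2->3,2=4] -> levels [7 9 8 2 7]
Step 3: flows [2->0,1->2,2->3,2->4] -> levels [8 8 6 3 8]
Step 4: flows [0->2,1->2,2->3,4->2] -> levels [7 7 8 4 7]
Step 5: flows [2->0,2->1,2->3,2->4] -> levels [8 8 4 5 8]
Step 6: flows [0->2,1->2,3->2,4->2] -> levels [7 7 8 4 7]
  -> period-2 cycle (repeats step 4); tank 2 never drops to <=3
Tank 2 never reaches <=3 within 15 steps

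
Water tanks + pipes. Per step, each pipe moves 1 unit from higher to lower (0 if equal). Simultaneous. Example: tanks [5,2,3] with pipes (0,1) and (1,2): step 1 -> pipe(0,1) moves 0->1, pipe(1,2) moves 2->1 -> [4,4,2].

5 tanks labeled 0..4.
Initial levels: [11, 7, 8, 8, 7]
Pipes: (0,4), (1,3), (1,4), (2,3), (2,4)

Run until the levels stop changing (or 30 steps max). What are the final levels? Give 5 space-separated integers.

Step 1: flows [0->4,3->1,1=4,2=3,2->4] -> levels [10 8 7 7 9]
Step 2: flows [0->4,1->3,4->1,2=3,4->2] -> levels [9 8 8 8 8]
Step 3: flows [0->4,1=3,1=4,2=3,2=4] -> levels [8 8 8 8 9]
Step 4: flows [4->0,1=3,4->1,2=3,4->2] -> levels [9 9 9 8 6]
Step 5: flows [0->4,1->3,1->4,2->3,2->4] -> levels [8 7 7 10 9]
Step 6: flows [4->0,3->1,4->1,3->2,4->2] -> levels [9 9 9 8 6]
  -> period-2 cycle: step 6 state = step 4 state; never stabilizes
  -> state at step 30: (30-4) mod 2 = 0, same as step 4 -> [9 9 9 8 6]

Answer: 9 9 9 8 6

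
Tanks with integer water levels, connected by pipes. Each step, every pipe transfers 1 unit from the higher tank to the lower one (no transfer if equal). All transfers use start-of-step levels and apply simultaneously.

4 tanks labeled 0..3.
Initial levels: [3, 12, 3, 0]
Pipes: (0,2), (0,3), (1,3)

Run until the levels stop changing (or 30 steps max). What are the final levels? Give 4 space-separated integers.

Answer: 5 5 4 4

Derivation:
Step 1: flows [0=2,0->3,1->3] -> levels [2 11 3 2]
Step 2: flows [2->0,0=3,1->3] -> levels [3 10 2 3]
Step 3: flows [0->2,0=3,1->3] -> levels [2 9 3 4]
Step 4: flows [2->0,3->0,1->3] -> levels [4 8 2 4]
Step 5: flows [0->2,0=3,1->3] -> levels [3 7 3 5]
Step 6: flows [0=2,3->0,1->3] -> levels [4 6 3 5]
Step 7: flows [0->2,3->0,1->3] -> levels [4 5 4 5]
Step 8: flows [0=2,3->0,1=3] -> levels [5 5 4 4]
Step 9: flows [0->2,0->3,1->3] -> levels [3 4 5 6]
Step 10: flows [2->0,3->0,3->1] -> levels [5 5 4 4]
  -> period-2 cycle: step 10 state = step 8 state; never stabilizes
  -> state at step 30: (30-8) mod 2 = 0, same as step 8 -> [5 5 4 4]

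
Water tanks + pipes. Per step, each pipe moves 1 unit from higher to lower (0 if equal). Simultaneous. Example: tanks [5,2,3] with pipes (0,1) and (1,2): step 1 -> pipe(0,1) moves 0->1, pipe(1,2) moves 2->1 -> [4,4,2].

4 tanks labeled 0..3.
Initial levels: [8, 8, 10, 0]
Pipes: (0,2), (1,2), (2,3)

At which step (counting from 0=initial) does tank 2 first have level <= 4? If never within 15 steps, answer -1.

Step 1: flows [2->0,2->1,2->3] -> levels [9 9 7 1]
Step 2: flows [0->2,1->2,2->3] -> levels [8 8 8 2]
Step 3: flows [0=2,1=2,2->3] -> levels [8 8 7 3]
Step 4: flows [0->2,1->2,2->3] -> levels [7 7 8 4]
Step 5: flows [2->0,2->1,2->3] -> levels [8 8 5 5]
Step 6: flows [0->2,1->2,2=3] -> levels [7 7 7 5]
Step 7: flows [0=2,1=2,2->3] -> levels [7 7 6 6]
Step 8: flows [0->2,1->2,2=3] -> levels [6 6 8 6]
Step 9: flows [2->0,2->1,2->3] -> levels [7 7 5 7]
Step 10: flows [0->2,1->2,3->2] -> levels [6 6 8 6]
  -> period-2 cycle (repeats step 8); tank 2 never drops to <=4
Tank 2 never reaches <=4 within 15 steps

Answer: -1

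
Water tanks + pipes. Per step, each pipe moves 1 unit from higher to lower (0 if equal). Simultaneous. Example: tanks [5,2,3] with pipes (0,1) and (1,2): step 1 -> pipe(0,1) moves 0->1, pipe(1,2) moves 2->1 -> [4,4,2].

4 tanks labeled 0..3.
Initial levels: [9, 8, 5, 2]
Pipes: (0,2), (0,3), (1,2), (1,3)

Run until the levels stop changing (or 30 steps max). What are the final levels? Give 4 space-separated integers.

Answer: 6 6 6 6

Derivation:
Step 1: flows [0->2,0->3,1->2,1->3] -> levels [7 6 7 4]
Step 2: flows [0=2,0->3,2->1,1->3] -> levels [6 6 6 6]
Step 3: flows [0=2,0=3,1=2,1=3] -> levels [6 6 6 6]
  -> stable (no change)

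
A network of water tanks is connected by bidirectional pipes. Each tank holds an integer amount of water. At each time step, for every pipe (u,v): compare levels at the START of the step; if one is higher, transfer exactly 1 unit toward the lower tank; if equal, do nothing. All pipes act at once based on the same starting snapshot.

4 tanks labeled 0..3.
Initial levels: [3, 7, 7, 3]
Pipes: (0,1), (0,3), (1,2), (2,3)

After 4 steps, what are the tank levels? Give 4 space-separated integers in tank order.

Step 1: flows [1->0,0=3,1=2,2->3] -> levels [4 6 6 4]
Step 2: flows [1->0,0=3,1=2,2->3] -> levels [5 5 5 5]
Step 3: flows [0=1,0=3,1=2,2=3] -> levels [5 5 5 5]
  -> stable; steps 4..4 unchanged -> [5 5 5 5]

Answer: 5 5 5 5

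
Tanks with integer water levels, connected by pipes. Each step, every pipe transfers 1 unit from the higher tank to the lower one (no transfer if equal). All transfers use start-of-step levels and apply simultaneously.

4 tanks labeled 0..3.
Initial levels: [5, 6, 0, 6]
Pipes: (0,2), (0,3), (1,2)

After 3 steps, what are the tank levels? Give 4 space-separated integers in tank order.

Step 1: flows [0->2,3->0,1->2] -> levels [5 5 2 5]
Step 2: flows [0->2,0=3,1->2] -> levels [4 4 4 5]
Step 3: flows [0=2,3->0,1=2] -> levels [5 4 4 4]

Answer: 5 4 4 4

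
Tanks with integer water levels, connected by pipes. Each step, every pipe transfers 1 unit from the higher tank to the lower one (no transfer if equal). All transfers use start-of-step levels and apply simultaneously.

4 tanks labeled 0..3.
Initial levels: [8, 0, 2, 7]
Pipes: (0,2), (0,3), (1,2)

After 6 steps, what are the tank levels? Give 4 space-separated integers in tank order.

Step 1: flows [0->2,0->3,2->1] -> levels [6 1 2 8]
Step 2: flows [0->2,3->0,2->1] -> levels [6 2 2 7]
Step 3: flows [0->2,3->0,1=2] -> levels [6 2 3 6]
Step 4: flows [0->2,0=3,2->1] -> levels [5 3 3 6]
Step 5: flows [0->2,3->0,1=2] -> levels [5 3 4 5]
Step 6: flows [0->2,0=3,2->1] -> levels [4 4 4 5]

Answer: 4 4 4 5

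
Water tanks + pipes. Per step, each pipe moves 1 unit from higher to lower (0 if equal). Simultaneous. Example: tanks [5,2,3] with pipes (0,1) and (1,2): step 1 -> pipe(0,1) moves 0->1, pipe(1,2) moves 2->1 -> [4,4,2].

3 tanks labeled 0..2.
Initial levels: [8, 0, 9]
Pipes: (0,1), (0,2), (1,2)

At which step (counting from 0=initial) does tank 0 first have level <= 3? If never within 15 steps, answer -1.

Step 1: flows [0->1,2->0,2->1] -> levels [8 2 7]
Step 2: flows [0->1,0->2,2->1] -> levels [6 4 7]
Step 3: flows [0->1,2->0,2->1] -> levels [6 6 5]
Step 4: flows [0=1,0->2,1->2] -> levels [5 5 7]
Step 5: flows [0=1,2->0,2->1] -> levels [6 6 5]
  -> period-2 cycle (repeats step 3); tank 0 never drops to <=3
Tank 0 never reaches <=3 within 15 steps

Answer: -1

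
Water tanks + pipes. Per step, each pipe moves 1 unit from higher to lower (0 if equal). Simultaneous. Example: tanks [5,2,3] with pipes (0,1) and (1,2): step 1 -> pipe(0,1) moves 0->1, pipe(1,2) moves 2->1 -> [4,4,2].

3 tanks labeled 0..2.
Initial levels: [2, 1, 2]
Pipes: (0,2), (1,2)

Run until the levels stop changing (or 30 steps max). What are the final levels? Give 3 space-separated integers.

Step 1: flows [0=2,2->1] -> levels [2 2 1]
Step 2: flows [0->2,1->2] -> levels [1 1 3]
Step 3: flows [2->0,2->1] -> levels [2 2 1]
  -> period-2 cycle: step 3 state = step 1 state; never stabilizes
  -> state at step 30: (30-1) mod 2 = 1, same as step 2 -> [1 1 3]

Answer: 1 1 3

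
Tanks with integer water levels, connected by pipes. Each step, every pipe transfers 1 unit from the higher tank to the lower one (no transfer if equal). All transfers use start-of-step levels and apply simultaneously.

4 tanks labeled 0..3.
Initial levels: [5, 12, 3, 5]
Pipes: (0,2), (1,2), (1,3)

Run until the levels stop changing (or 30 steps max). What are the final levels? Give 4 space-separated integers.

Answer: 6 8 5 6

Derivation:
Step 1: flows [0->2,1->2,1->3] -> levels [4 10 5 6]
Step 2: flows [2->0,1->2,1->3] -> levels [5 8 5 7]
Step 3: flows [0=2,1->2,1->3] -> levels [5 6 6 8]
Step 4: flows [2->0,1=2,3->1] -> levels [6 7 5 7]
Step 5: flows [0->2,1->2,1=3] -> levels [5 6 7 7]
Step 6: flows [2->0,2->1,3->1] -> levels [6 8 5 6]
Step 7: flows [0->2,1->2,1->3] -> levels [5 6 7 7]
  -> period-2 cycle: step 7 state = step 5 state; never stabilizes
  -> state at step 30: (30-5) mod 2 = 1, same as step 6 -> [6 8 5 6]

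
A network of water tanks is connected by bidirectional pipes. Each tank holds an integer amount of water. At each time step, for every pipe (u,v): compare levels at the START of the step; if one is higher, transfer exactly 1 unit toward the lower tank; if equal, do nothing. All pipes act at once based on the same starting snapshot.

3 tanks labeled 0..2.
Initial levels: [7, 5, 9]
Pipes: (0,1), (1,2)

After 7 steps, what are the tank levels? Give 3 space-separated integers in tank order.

Step 1: flows [0->1,2->1] -> levels [6 7 8]
Step 2: flows [1->0,2->1] -> levels [7 7 7]
Step 3: flows [0=1,1=2] -> levels [7 7 7]
  -> stable; steps 4..7 unchanged -> [7 7 7]

Answer: 7 7 7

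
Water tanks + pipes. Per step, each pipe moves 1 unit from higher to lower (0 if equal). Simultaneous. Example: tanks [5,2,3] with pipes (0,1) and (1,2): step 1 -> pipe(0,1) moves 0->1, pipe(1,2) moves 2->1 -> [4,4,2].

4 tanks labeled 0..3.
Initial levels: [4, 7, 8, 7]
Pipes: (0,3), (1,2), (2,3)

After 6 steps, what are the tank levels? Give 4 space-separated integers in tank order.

Answer: 6 7 8 5

Derivation:
Step 1: flows [3->0,2->1,2->3] -> levels [5 8 6 7]
Step 2: flows [3->0,1->2,3->2] -> levels [6 7 8 5]
Step 3: flows [0->3,2->1,2->3] -> levels [5 8 6 7]
  -> period-2 cycle: step 3 state = step 1 state
  -> state at step 6: (6-1) mod 2 = 1, same as step 2 -> [6 7 8 5]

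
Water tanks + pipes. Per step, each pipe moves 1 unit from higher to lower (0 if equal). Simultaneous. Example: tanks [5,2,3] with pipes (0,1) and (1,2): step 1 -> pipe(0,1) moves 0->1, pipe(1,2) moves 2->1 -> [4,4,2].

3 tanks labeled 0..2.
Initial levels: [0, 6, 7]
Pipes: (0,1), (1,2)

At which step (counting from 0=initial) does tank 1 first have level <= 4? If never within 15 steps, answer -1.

Answer: 4

Derivation:
Step 1: flows [1->0,2->1] -> levels [1 6 6]
Step 2: flows [1->0,1=2] -> levels [2 5 6]
Step 3: flows [1->0,2->1] -> levels [3 5 5]
Step 4: flows [1->0,1=2] -> levels [4 4 5]
Tank 1 first reaches <=4 at step 4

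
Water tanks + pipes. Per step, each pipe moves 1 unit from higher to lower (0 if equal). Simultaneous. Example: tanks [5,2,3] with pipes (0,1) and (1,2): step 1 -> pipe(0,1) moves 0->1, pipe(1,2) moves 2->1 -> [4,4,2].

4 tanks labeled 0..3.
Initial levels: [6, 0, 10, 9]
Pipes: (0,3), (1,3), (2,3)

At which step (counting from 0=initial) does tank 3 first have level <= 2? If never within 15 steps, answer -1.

Answer: -1

Derivation:
Step 1: flows [3->0,3->1,2->3] -> levels [7 1 9 8]
Step 2: flows [3->0,3->1,2->3] -> levels [8 2 8 7]
Step 3: flows [0->3,3->1,2->3] -> levels [7 3 7 8]
Step 4: flows [3->0,3->1,3->2] -> levels [8 4 8 5]
Step 5: flows [0->3,3->1,2->3] -> levels [7 5 7 6]
Step 6: flows [0->3,3->1,2->3] -> levels [6 6 6 7]
Step 7: flows [3->0,3->1,3->2] -> levels [7 7 7 4]
Step 8: flows [0->3,1->3,2->3] -> levels [6 6 6 7]
  -> period-2 cycle (repeats step 6); tank 3 never drops to <=2
Tank 3 never reaches <=2 within 15 steps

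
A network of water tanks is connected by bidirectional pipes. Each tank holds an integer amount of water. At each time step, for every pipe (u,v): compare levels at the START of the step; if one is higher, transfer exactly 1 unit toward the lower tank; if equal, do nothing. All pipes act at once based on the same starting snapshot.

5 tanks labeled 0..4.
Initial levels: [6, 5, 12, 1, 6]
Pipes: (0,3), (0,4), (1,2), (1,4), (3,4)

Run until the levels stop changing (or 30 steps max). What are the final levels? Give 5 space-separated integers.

Answer: 5 5 7 6 7

Derivation:
Step 1: flows [0->3,0=4,2->1,4->1,4->3] -> levels [5 7 11 3 4]
Step 2: flows [0->3,0->4,2->1,1->4,4->3] -> levels [3 7 10 5 5]
Step 3: flows [3->0,4->0,2->1,1->4,3=4] -> levels [5 7 9 4 5]
Step 4: flows [0->3,0=4,2->1,1->4,4->3] -> levels [4 7 8 6 5]
Step 5: flows [3->0,4->0,2->1,1->4,3->4] -> levels [6 7 7 4 6]
Step 6: flows [0->3,0=4,1=2,1->4,4->3] -> levels [5 6 7 6 6]
Step 7: flows [3->0,4->0,2->1,1=4,3=4] -> levels [7 7 6 5 5]
Step 8: flows [0->3,0->4,1->2,1->4,3=4] -> levels [5 5 7 6 7]
Step 9: flows [3->0,4->0,2->1,4->1,4->3] -> levels [7 7 6 6 4]
Step 10: flows [0->3,0->4,1->2,1->4,3->4] -> levels [5 5 7 6 7]
  -> period-2 cycle: step 10 state = step 8 state; never stabilizes
  -> state at step 30: (30-8) mod 2 = 0, same as step 8 -> [5 5 7 6 7]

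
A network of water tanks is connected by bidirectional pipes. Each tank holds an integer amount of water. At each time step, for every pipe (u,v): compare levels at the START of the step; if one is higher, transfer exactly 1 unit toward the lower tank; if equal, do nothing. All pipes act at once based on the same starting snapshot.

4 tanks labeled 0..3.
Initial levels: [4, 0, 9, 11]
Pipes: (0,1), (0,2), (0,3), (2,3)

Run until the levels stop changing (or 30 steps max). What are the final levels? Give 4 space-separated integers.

Answer: 4 6 7 7

Derivation:
Step 1: flows [0->1,2->0,3->0,3->2] -> levels [5 1 9 9]
Step 2: flows [0->1,2->0,3->0,2=3] -> levels [6 2 8 8]
Step 3: flows [0->1,2->0,3->0,2=3] -> levels [7 3 7 7]
Step 4: flows [0->1,0=2,0=3,2=3] -> levels [6 4 7 7]
Step 5: flows [0->1,2->0,3->0,2=3] -> levels [7 5 6 6]
Step 6: flows [0->1,0->2,0->3,2=3] -> levels [4 6 7 7]
Step 7: flows [1->0,2->0,3->0,2=3] -> levels [7 5 6 6]
  -> period-2 cycle: step 7 state = step 5 state; never stabilizes
  -> state at step 30: (30-5) mod 2 = 1, same as step 6 -> [4 6 7 7]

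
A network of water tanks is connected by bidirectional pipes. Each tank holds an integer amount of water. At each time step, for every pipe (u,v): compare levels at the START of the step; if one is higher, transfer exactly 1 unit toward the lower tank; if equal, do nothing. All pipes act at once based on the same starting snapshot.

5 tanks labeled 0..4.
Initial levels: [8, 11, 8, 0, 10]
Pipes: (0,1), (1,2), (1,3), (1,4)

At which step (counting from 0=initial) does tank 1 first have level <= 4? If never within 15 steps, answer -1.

Answer: -1

Derivation:
Step 1: flows [1->0,1->2,1->3,1->4] -> levels [9 7 9 1 11]
Step 2: flows [0->1,2->1,1->3,4->1] -> levels [8 9 8 2 10]
Step 3: flows [1->0,1->2,1->3,4->1] -> levels [9 7 9 3 9]
Step 4: flows [0->1,2->1,1->3,4->1] -> levels [8 9 8 4 8]
Step 5: flows [1->0,1->2,1->3,1->4] -> levels [9 5 9 5 9]
Step 6: flows [0->1,2->1,1=3,4->1] -> levels [8 8 8 5 8]
Step 7: flows [0=1,1=2,1->3,1=4] -> levels [8 7 8 6 8]
Step 8: flows [0->1,2->1,1->3,4->1] -> levels [7 9 7 7 7]
Step 9: flows [1->0,1->2,1->3,1->4] -> levels [8 5 8 8 8]
Step 10: flows [0->1,2->1,3->1,4->1] -> levels [7 9 7 7 7]
  -> period-2 cycle (repeats step 8); tank 1 never drops to <=4
Tank 1 never reaches <=4 within 15 steps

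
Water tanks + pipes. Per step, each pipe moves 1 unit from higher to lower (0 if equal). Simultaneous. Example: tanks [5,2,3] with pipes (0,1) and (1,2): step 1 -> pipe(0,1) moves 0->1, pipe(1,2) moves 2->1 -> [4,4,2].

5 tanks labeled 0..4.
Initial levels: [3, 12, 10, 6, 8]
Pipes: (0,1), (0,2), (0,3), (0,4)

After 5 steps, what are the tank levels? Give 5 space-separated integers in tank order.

Answer: 6 9 8 8 8

Derivation:
Step 1: flows [1->0,2->0,3->0,4->0] -> levels [7 11 9 5 7]
Step 2: flows [1->0,2->0,0->3,0=4] -> levels [8 10 8 6 7]
Step 3: flows [1->0,0=2,0->3,0->4] -> levels [7 9 8 7 8]
Step 4: flows [1->0,2->0,0=3,4->0] -> levels [10 8 7 7 7]
Step 5: flows [0->1,0->2,0->3,0->4] -> levels [6 9 8 8 8]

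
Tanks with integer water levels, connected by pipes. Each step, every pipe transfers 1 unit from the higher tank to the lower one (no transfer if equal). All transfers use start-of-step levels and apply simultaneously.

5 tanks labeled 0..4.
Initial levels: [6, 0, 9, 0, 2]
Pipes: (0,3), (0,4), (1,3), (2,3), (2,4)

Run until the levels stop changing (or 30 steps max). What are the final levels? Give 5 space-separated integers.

Step 1: flows [0->3,0->4,1=3,2->3,2->4] -> levels [4 0 7 2 4]
Step 2: flows [0->3,0=4,3->1,2->3,2->4] -> levels [3 1 5 3 5]
Step 3: flows [0=3,4->0,3->1,2->3,2=4] -> levels [4 2 4 3 4]
Step 4: flows [0->3,0=4,3->1,2->3,2=4] -> levels [3 3 3 4 4]
Step 5: flows [3->0,4->0,3->1,3->2,4->2] -> levels [5 4 5 1 2]
Step 6: flows [0->3,0->4,1->3,2->3,2->4] -> levels [3 3 3 4 4]
  -> period-2 cycle: step 6 state = step 4 state; never stabilizes
  -> state at step 30: (30-4) mod 2 = 0, same as step 4 -> [3 3 3 4 4]

Answer: 3 3 3 4 4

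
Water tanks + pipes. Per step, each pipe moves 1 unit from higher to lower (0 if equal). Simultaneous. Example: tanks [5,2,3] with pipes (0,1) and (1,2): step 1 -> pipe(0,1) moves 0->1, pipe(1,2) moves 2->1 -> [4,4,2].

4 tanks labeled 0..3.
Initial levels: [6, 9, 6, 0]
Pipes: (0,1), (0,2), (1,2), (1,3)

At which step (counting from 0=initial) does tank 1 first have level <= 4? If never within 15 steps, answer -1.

Step 1: flows [1->0,0=2,1->2,1->3] -> levels [7 6 7 1]
Step 2: flows [0->1,0=2,2->1,1->3] -> levels [6 7 6 2]
Step 3: flows [1->0,0=2,1->2,1->3] -> levels [7 4 7 3]
Tank 1 first reaches <=4 at step 3

Answer: 3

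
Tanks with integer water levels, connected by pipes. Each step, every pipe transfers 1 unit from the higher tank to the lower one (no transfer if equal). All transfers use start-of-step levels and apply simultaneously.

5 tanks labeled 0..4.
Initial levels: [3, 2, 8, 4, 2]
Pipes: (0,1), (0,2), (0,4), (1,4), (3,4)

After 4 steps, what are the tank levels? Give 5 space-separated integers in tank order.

Answer: 4 5 4 4 2

Derivation:
Step 1: flows [0->1,2->0,0->4,1=4,3->4] -> levels [2 3 7 3 4]
Step 2: flows [1->0,2->0,4->0,4->1,4->3] -> levels [5 3 6 4 1]
Step 3: flows [0->1,2->0,0->4,1->4,3->4] -> levels [4 3 5 3 4]
Step 4: flows [0->1,2->0,0=4,4->1,4->3] -> levels [4 5 4 4 2]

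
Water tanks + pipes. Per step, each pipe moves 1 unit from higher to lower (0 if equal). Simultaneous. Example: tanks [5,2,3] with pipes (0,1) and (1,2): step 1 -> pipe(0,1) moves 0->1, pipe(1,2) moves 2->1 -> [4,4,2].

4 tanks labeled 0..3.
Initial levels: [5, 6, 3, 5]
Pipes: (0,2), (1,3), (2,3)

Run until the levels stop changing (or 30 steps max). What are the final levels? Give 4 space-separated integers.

Answer: 5 4 4 6

Derivation:
Step 1: flows [0->2,1->3,3->2] -> levels [4 5 5 5]
Step 2: flows [2->0,1=3,2=3] -> levels [5 5 4 5]
Step 3: flows [0->2,1=3,3->2] -> levels [4 5 6 4]
Step 4: flows [2->0,1->3,2->3] -> levels [5 4 4 6]
Step 5: flows [0->2,3->1,3->2] -> levels [4 5 6 4]
  -> period-2 cycle: step 5 state = step 3 state; never stabilizes
  -> state at step 30: (30-3) mod 2 = 1, same as step 4 -> [5 4 4 6]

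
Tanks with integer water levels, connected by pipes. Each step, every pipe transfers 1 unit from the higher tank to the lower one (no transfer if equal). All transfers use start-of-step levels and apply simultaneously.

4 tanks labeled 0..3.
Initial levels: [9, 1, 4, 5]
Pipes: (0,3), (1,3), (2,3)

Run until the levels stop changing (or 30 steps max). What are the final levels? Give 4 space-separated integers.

Step 1: flows [0->3,3->1,3->2] -> levels [8 2 5 4]
Step 2: flows [0->3,3->1,2->3] -> levels [7 3 4 5]
Step 3: flows [0->3,3->1,3->2] -> levels [6 4 5 4]
Step 4: flows [0->3,1=3,2->3] -> levels [5 4 4 6]
Step 5: flows [3->0,3->1,3->2] -> levels [6 5 5 3]
Step 6: flows [0->3,1->3,2->3] -> levels [5 4 4 6]
  -> period-2 cycle: step 6 state = step 4 state; never stabilizes
  -> state at step 30: (30-4) mod 2 = 0, same as step 4 -> [5 4 4 6]

Answer: 5 4 4 6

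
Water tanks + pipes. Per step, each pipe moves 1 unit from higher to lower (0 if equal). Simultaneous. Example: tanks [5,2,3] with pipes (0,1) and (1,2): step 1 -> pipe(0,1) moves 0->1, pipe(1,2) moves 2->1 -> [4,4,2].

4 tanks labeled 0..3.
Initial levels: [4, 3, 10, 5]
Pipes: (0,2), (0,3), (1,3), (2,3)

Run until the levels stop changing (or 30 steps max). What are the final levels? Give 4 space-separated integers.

Answer: 5 5 5 7

Derivation:
Step 1: flows [2->0,3->0,3->1,2->3] -> levels [6 4 8 4]
Step 2: flows [2->0,0->3,1=3,2->3] -> levels [6 4 6 6]
Step 3: flows [0=2,0=3,3->1,2=3] -> levels [6 5 6 5]
Step 4: flows [0=2,0->3,1=3,2->3] -> levels [5 5 5 7]
Step 5: flows [0=2,3->0,3->1,3->2] -> levels [6 6 6 4]
Step 6: flows [0=2,0->3,1->3,2->3] -> levels [5 5 5 7]
  -> period-2 cycle: step 6 state = step 4 state; never stabilizes
  -> state at step 30: (30-4) mod 2 = 0, same as step 4 -> [5 5 5 7]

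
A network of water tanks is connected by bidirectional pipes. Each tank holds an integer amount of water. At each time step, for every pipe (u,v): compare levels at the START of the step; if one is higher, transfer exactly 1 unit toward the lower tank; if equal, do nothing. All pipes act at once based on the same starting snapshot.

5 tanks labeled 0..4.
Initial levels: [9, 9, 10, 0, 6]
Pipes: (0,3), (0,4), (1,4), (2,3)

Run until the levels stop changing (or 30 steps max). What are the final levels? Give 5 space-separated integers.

Answer: 7 8 6 7 6

Derivation:
Step 1: flows [0->3,0->4,1->4,2->3] -> levels [7 8 9 2 8]
Step 2: flows [0->3,4->0,1=4,2->3] -> levels [7 8 8 4 7]
Step 3: flows [0->3,0=4,1->4,2->3] -> levels [6 7 7 6 8]
Step 4: flows [0=3,4->0,4->1,2->3] -> levels [7 8 6 7 6]
Step 5: flows [0=3,0->4,1->4,3->2] -> levels [6 7 7 6 8]
  -> period-2 cycle: step 5 state = step 3 state; never stabilizes
  -> state at step 30: (30-3) mod 2 = 1, same as step 4 -> [7 8 6 7 6]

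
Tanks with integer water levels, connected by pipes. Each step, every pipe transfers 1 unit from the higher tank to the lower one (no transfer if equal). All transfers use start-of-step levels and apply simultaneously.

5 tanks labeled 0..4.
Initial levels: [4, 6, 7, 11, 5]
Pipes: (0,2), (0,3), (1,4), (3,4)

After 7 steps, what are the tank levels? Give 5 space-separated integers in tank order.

Answer: 6 7 7 7 6

Derivation:
Step 1: flows [2->0,3->0,1->4,3->4] -> levels [6 5 6 9 7]
Step 2: flows [0=2,3->0,4->1,3->4] -> levels [7 6 6 7 7]
Step 3: flows [0->2,0=3,4->1,3=4] -> levels [6 7 7 7 6]
Step 4: flows [2->0,3->0,1->4,3->4] -> levels [8 6 6 5 8]
Step 5: flows [0->2,0->3,4->1,4->3] -> levels [6 7 7 7 6]
  -> period-2 cycle: step 5 state = step 3 state
  -> state at step 7: (7-3) mod 2 = 0, same as step 3 -> [6 7 7 7 6]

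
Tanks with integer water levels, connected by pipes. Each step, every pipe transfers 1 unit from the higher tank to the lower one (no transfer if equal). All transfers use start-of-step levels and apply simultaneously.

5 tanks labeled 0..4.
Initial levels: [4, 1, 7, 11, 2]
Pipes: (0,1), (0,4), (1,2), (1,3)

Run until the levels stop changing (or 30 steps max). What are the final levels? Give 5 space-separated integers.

Step 1: flows [0->1,0->4,2->1,3->1] -> levels [2 4 6 10 3]
Step 2: flows [1->0,4->0,2->1,3->1] -> levels [4 5 5 9 2]
Step 3: flows [1->0,0->4,1=2,3->1] -> levels [4 5 5 8 3]
Step 4: flows [1->0,0->4,1=2,3->1] -> levels [4 5 5 7 4]
Step 5: flows [1->0,0=4,1=2,3->1] -> levels [5 5 5 6 4]
Step 6: flows [0=1,0->4,1=2,3->1] -> levels [4 6 5 5 5]
Step 7: flows [1->0,4->0,1->2,1->3] -> levels [6 3 6 6 4]
Step 8: flows [0->1,0->4,2->1,3->1] -> levels [4 6 5 5 5]
  -> period-2 cycle: step 8 state = step 6 state; never stabilizes
  -> state at step 30: (30-6) mod 2 = 0, same as step 6 -> [4 6 5 5 5]

Answer: 4 6 5 5 5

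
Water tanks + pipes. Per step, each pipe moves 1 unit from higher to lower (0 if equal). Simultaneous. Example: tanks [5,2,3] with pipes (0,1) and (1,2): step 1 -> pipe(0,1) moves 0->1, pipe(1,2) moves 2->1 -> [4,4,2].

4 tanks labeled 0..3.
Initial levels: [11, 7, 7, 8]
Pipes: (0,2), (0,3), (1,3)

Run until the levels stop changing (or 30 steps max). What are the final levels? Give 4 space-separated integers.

Step 1: flows [0->2,0->3,3->1] -> levels [9 8 8 8]
Step 2: flows [0->2,0->3,1=3] -> levels [7 8 9 9]
Step 3: flows [2->0,3->0,3->1] -> levels [9 9 8 7]
Step 4: flows [0->2,0->3,1->3] -> levels [7 8 9 9]
  -> period-2 cycle: step 4 state = step 2 state; never stabilizes
  -> state at step 30: (30-2) mod 2 = 0, same as step 2 -> [7 8 9 9]

Answer: 7 8 9 9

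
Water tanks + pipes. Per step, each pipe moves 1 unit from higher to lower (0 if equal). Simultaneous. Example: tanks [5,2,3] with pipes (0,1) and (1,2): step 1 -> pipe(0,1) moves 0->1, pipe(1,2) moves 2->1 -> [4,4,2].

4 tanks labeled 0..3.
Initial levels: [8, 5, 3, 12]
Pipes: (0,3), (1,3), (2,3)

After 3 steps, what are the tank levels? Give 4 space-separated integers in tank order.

Answer: 8 7 6 7

Derivation:
Step 1: flows [3->0,3->1,3->2] -> levels [9 6 4 9]
Step 2: flows [0=3,3->1,3->2] -> levels [9 7 5 7]
Step 3: flows [0->3,1=3,3->2] -> levels [8 7 6 7]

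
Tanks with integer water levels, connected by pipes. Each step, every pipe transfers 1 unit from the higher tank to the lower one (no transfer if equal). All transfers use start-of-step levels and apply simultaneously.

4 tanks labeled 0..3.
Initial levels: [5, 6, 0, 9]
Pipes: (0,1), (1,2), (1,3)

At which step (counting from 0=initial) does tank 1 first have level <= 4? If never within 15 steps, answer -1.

Answer: 5

Derivation:
Step 1: flows [1->0,1->2,3->1] -> levels [6 5 1 8]
Step 2: flows [0->1,1->2,3->1] -> levels [5 6 2 7]
Step 3: flows [1->0,1->2,3->1] -> levels [6 5 3 6]
Step 4: flows [0->1,1->2,3->1] -> levels [5 6 4 5]
Step 5: flows [1->0,1->2,1->3] -> levels [6 3 5 6]
Tank 1 first reaches <=4 at step 5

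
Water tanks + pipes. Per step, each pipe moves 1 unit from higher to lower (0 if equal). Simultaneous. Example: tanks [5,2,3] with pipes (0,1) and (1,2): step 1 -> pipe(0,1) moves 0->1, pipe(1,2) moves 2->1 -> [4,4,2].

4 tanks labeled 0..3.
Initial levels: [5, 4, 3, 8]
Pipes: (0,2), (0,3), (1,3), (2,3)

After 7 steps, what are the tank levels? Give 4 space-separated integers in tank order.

Step 1: flows [0->2,3->0,3->1,3->2] -> levels [5 5 5 5]
Step 2: flows [0=2,0=3,1=3,2=3] -> levels [5 5 5 5]
  -> stable; steps 3..7 unchanged -> [5 5 5 5]

Answer: 5 5 5 5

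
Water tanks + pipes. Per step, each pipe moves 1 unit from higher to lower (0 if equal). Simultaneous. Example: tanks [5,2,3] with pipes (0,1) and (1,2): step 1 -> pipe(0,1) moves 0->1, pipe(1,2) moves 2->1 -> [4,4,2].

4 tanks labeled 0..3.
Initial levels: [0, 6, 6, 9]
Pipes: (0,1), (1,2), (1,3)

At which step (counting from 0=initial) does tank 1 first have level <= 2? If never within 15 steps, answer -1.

Answer: -1

Derivation:
Step 1: flows [1->0,1=2,3->1] -> levels [1 6 6 8]
Step 2: flows [1->0,1=2,3->1] -> levels [2 6 6 7]
Step 3: flows [1->0,1=2,3->1] -> levels [3 6 6 6]
Step 4: flows [1->0,1=2,1=3] -> levels [4 5 6 6]
Step 5: flows [1->0,2->1,3->1] -> levels [5 6 5 5]
Step 6: flows [1->0,1->2,1->3] -> levels [6 3 6 6]
Step 7: flows [0->1,2->1,3->1] -> levels [5 6 5 5]
  -> period-2 cycle (repeats step 5); tank 1 never drops to <=2
Tank 1 never reaches <=2 within 15 steps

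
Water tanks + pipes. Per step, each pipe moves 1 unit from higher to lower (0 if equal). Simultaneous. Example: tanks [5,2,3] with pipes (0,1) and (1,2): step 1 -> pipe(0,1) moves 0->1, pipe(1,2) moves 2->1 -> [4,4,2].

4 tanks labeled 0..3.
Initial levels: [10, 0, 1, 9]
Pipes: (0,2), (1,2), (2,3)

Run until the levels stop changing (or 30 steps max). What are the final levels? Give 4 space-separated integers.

Step 1: flows [0->2,2->1,3->2] -> levels [9 1 2 8]
Step 2: flows [0->2,2->1,3->2] -> levels [8 2 3 7]
Step 3: flows [0->2,2->1,3->2] -> levels [7 3 4 6]
Step 4: flows [0->2,2->1,3->2] -> levels [6 4 5 5]
Step 5: flows [0->2,2->1,2=3] -> levels [5 5 5 5]
Step 6: flows [0=2,1=2,2=3] -> levels [5 5 5 5]
  -> stable (no change)

Answer: 5 5 5 5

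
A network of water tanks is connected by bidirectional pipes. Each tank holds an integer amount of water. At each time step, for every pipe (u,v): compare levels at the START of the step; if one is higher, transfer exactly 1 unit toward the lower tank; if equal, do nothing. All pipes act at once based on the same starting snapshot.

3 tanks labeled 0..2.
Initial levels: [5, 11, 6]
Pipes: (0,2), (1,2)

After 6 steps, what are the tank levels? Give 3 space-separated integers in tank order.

Step 1: flows [2->0,1->2] -> levels [6 10 6]
Step 2: flows [0=2,1->2] -> levels [6 9 7]
Step 3: flows [2->0,1->2] -> levels [7 8 7]
Step 4: flows [0=2,1->2] -> levels [7 7 8]
Step 5: flows [2->0,2->1] -> levels [8 8 6]
Step 6: flows [0->2,1->2] -> levels [7 7 8]

Answer: 7 7 8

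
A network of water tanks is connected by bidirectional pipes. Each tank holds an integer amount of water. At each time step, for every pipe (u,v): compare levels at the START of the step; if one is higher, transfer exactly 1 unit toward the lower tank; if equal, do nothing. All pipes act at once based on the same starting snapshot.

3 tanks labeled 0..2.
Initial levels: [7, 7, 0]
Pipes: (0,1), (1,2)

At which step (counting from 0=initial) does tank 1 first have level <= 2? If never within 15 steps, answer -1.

Answer: -1

Derivation:
Step 1: flows [0=1,1->2] -> levels [7 6 1]
Step 2: flows [0->1,1->2] -> levels [6 6 2]
Step 3: flows [0=1,1->2] -> levels [6 5 3]
Step 4: flows [0->1,1->2] -> levels [5 5 4]
Step 5: flows [0=1,1->2] -> levels [5 4 5]
Step 6: flows [0->1,2->1] -> levels [4 6 4]
Step 7: flows [1->0,1->2] -> levels [5 4 5]
  -> period-2 cycle (repeats step 5); tank 1 never drops to <=2
Tank 1 never reaches <=2 within 15 steps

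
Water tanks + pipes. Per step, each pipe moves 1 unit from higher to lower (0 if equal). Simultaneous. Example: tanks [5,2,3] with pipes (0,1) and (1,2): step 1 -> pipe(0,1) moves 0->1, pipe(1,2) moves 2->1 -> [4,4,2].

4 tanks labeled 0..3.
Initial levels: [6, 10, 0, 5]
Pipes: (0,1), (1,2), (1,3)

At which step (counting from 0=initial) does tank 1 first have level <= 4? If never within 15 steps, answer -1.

Answer: 6

Derivation:
Step 1: flows [1->0,1->2,1->3] -> levels [7 7 1 6]
Step 2: flows [0=1,1->2,1->3] -> levels [7 5 2 7]
Step 3: flows [0->1,1->2,3->1] -> levels [6 6 3 6]
Step 4: flows [0=1,1->2,1=3] -> levels [6 5 4 6]
Step 5: flows [0->1,1->2,3->1] -> levels [5 6 5 5]
Step 6: flows [1->0,1->2,1->3] -> levels [6 3 6 6]
Tank 1 first reaches <=4 at step 6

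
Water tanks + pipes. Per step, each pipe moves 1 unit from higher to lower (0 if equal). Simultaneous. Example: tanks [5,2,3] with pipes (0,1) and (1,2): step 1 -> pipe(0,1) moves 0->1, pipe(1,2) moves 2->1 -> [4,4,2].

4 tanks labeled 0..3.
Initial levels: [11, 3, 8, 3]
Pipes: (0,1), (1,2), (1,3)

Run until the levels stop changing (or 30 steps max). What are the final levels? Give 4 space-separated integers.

Step 1: flows [0->1,2->1,1=3] -> levels [10 5 7 3]
Step 2: flows [0->1,2->1,1->3] -> levels [9 6 6 4]
Step 3: flows [0->1,1=2,1->3] -> levels [8 6 6 5]
Step 4: flows [0->1,1=2,1->3] -> levels [7 6 6 6]
Step 5: flows [0->1,1=2,1=3] -> levels [6 7 6 6]
Step 6: flows [1->0,1->2,1->3] -> levels [7 4 7 7]
Step 7: flows [0->1,2->1,3->1] -> levels [6 7 6 6]
  -> period-2 cycle: step 7 state = step 5 state; never stabilizes
  -> state at step 30: (30-5) mod 2 = 1, same as step 6 -> [7 4 7 7]

Answer: 7 4 7 7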